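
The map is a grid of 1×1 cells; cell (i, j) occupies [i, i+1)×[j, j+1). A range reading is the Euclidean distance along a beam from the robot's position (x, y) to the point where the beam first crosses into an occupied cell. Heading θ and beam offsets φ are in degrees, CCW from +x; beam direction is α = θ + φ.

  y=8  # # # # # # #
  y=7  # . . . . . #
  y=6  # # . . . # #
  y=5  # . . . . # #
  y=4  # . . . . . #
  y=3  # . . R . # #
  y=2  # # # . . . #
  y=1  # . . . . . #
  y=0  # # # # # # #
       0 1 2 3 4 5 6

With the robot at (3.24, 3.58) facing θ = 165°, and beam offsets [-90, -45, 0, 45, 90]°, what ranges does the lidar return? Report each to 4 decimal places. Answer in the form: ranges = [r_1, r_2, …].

beam 1: φ=-90°, α=75°
  cosα=0.2588 sinα=0.9659 | (3,3) | tMaxX 2.9364 tMaxY 0.4348 | tΔX 3.8637 tΔY 1.0353
    t=0.4348 [y] (3,4)
    t=1.4701 [y] (3,5)
    t=2.5054 [y] (3,6)
    t=2.9364 [x] (4,6)
    t=3.5406 [y] (4,7)
    t=4.5759 [y] (4,8) — stop
  → r_1 = 4.5759
beam 2: φ=-45°, α=120°
  cosα=-0.5000 sinα=0.8660 | (3,3) | tMaxX 0.4800 tMaxY 0.4850 | tΔX 2.0000 tΔY 1.1547
    t=0.4800 [x] (2,3)
    t=0.4850 [y] (2,4)
    t=1.6397 [y] (2,5)
    t=2.4800 [x] (1,5)
    t=2.7944 [y] (1,6) — stop
  → r_2 = 2.7944
beam 3: φ=0°, α=165°
  cosα=-0.9659 sinα=0.2588 | (3,3) | tMaxX 0.2485 tMaxY 1.6228 | tΔX 1.0353 tΔY 3.8637
    t=0.2485 [x] (2,3)
    t=1.2837 [x] (1,3)
    t=1.6228 [y] (1,4)
    t=2.3190 [x] (0,4) — stop
  → r_3 = 2.3190
beam 4: φ=45°, α=210°
  cosα=-0.8660 sinα=-0.5000 | (3,3) | tMaxX 0.2771 tMaxY 1.1600 | tΔX 1.1547 tΔY 2.0000
    t=0.2771 [x] (2,3)
    t=1.1600 [y] (2,2) — stop
  → r_4 = 1.1600
beam 5: φ=90°, α=255°
  cosα=-0.2588 sinα=-0.9659 | (3,3) | tMaxX 0.9273 tMaxY 0.6005 | tΔX 3.8637 tΔY 1.0353
    t=0.6005 [y] (3,2)
    t=0.9273 [x] (2,2) — stop
  → r_5 = 0.9273

ranges = [4.5759, 2.7944, 2.3190, 1.1600, 0.9273]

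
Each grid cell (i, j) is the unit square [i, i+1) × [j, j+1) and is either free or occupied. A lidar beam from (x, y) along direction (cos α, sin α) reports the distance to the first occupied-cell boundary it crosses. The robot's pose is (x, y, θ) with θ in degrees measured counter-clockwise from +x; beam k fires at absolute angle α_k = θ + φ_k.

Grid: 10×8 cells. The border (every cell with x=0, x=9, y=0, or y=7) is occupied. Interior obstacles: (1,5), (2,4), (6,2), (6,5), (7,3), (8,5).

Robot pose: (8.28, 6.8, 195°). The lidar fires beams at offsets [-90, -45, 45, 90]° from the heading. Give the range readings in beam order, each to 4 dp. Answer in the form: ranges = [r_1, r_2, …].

ranges = [0.2071, 0.4000, 4.3879, 0.8282]

beam 1: φ=-90°, α=105°
  cosα=-0.2588 sinα=0.9659 | (8,6) | tMaxX 1.0818 tMaxY 0.2071 | tΔX 3.8637 tΔY 1.0353
    t=0.2071 [y] (8,7) — stop
  → r_1 = 0.2071
beam 2: φ=-45°, α=150°
  cosα=-0.8660 sinα=0.5000 | (8,6) | tMaxX 0.3233 tMaxY 0.4000 | tΔX 1.1547 tΔY 2.0000
    t=0.3233 [x] (7,6)
    t=0.4000 [y] (7,7) — stop
  → r_2 = 0.4000
beam 3: φ=45°, α=240°
  cosα=-0.5000 sinα=-0.8660 | (8,6) | tMaxX 0.5600 tMaxY 0.9238 | tΔX 2.0000 tΔY 1.1547
    t=0.5600 [x] (7,6)
    t=0.9238 [y] (7,5)
    t=2.0785 [y] (7,4)
    t=2.5600 [x] (6,4)
    t=3.2332 [y] (6,3)
    t=4.3879 [y] (6,2) — stop
  → r_3 = 4.3879
beam 4: φ=90°, α=285°
  cosα=0.2588 sinα=-0.9659 | (8,6) | tMaxX 2.7819 tMaxY 0.8282 | tΔX 3.8637 tΔY 1.0353
    t=0.8282 [y] (8,5) — stop
  → r_4 = 0.8282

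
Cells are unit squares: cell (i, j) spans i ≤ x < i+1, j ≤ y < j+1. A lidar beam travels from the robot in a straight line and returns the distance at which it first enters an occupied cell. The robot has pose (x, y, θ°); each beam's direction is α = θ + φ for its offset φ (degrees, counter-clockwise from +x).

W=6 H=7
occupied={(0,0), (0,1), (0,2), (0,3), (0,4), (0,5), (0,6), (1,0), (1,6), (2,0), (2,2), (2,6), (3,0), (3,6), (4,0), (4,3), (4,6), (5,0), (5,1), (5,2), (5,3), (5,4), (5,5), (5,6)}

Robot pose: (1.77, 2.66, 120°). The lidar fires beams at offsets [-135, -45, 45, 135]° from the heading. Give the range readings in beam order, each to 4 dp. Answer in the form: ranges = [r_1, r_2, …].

beam 1: φ=-135°, α=345°
  cosα=0.9659 sinα=-0.2588 | (1,2) | tMaxX 0.2381 tMaxY 2.5500 | tΔX 1.0353 tΔY 3.8637
    t=0.2381 [x] (2,2) — stop
  → r_1 = 0.2381
beam 2: φ=-45°, α=75°
  cosα=0.2588 sinα=0.9659 | (1,2) | tMaxX 0.8887 tMaxY 0.3520 | tΔX 3.8637 tΔY 1.0353
    t=0.3520 [y] (1,3)
    t=0.8887 [x] (2,3)
    t=1.3873 [y] (2,4)
    t=2.4225 [y] (2,5)
    t=3.4578 [y] (2,6) — stop
  → r_2 = 3.4578
beam 3: φ=45°, α=165°
  cosα=-0.9659 sinα=0.2588 | (1,2) | tMaxX 0.7972 tMaxY 1.3137 | tΔX 1.0353 tΔY 3.8637
    t=0.7972 [x] (0,2) — stop
  → r_3 = 0.7972
beam 4: φ=135°, α=255°
  cosα=-0.2588 sinα=-0.9659 | (1,2) | tMaxX 2.9751 tMaxY 0.6833 | tΔX 3.8637 tΔY 1.0353
    t=0.6833 [y] (1,1)
    t=1.7186 [y] (1,0) — stop
  → r_4 = 1.7186

ranges = [0.2381, 3.4578, 0.7972, 1.7186]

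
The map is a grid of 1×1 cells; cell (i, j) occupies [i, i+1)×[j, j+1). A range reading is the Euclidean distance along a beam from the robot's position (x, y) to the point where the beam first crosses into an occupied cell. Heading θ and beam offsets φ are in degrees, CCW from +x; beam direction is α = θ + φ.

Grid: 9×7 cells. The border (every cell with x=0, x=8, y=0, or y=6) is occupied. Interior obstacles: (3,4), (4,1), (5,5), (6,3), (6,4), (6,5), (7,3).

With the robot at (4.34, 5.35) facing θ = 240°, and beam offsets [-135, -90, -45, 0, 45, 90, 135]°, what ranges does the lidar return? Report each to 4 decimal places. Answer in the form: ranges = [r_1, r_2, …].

ranges = [0.6729, 1.3000, 1.3523, 0.6800, 4.5035, 1.9168, 0.6833]

beam 1: φ=-135°, α=105°
  d=(-0.2588,0.9659)  start (4,5)  tX=1.3137 tY=0.6729  stride 1/|dx|=3.8637 1/|dy|=1.0353
    cross y-line → (4,6), t=0.6729 (wall)
  → r_1 = 0.6729
beam 2: φ=-90°, α=150°
  d=(-0.8660,0.5000)  start (4,5)  tX=0.3926 tY=1.3000  stride 1/|dx|=1.1547 1/|dy|=2.0000
    cross x-line → (3,5), t=0.3926
    cross y-line → (3,6), t=1.3000 (wall)
  → r_2 = 1.3000
beam 3: φ=-45°, α=195°
  d=(-0.9659,-0.2588)  start (4,5)  tX=0.3520 tY=1.3523  stride 1/|dx|=1.0353 1/|dy|=3.8637
    cross x-line → (3,5), t=0.3520
    cross y-line → (3,4), t=1.3523 (wall)
  → r_3 = 1.3523
beam 4: φ=0°, α=240°
  d=(-0.5000,-0.8660)  start (4,5)  tX=0.6800 tY=0.4041  stride 1/|dx|=2.0000 1/|dy|=1.1547
    cross y-line → (4,4), t=0.4041
    cross x-line → (3,4), t=0.6800 (wall)
  → r_4 = 0.6800
beam 5: φ=45°, α=285°
  d=(0.2588,-0.9659)  start (4,5)  tX=2.5500 tY=0.3623  stride 1/|dx|=3.8637 1/|dy|=1.0353
    cross y-line → (4,4), t=0.3623
    cross y-line → (4,3), t=1.3976
    cross y-line → (4,2), t=2.4329
    cross x-line → (5,2), t=2.5500
    cross y-line → (5,1), t=3.4682
    cross y-line → (5,0), t=4.5035 (wall)
  → r_5 = 4.5035
beam 6: φ=90°, α=330°
  d=(0.8660,-0.5000)  start (4,5)  tX=0.7621 tY=0.7000  stride 1/|dx|=1.1547 1/|dy|=2.0000
    cross y-line → (4,4), t=0.7000
    cross x-line → (5,4), t=0.7621
    cross x-line → (6,4), t=1.9168 (wall)
  → r_6 = 1.9168
beam 7: φ=135°, α=15°
  d=(0.9659,0.2588)  start (4,5)  tX=0.6833 tY=2.5114  stride 1/|dx|=1.0353 1/|dy|=3.8637
    cross x-line → (5,5), t=0.6833 (wall)
  → r_7 = 0.6833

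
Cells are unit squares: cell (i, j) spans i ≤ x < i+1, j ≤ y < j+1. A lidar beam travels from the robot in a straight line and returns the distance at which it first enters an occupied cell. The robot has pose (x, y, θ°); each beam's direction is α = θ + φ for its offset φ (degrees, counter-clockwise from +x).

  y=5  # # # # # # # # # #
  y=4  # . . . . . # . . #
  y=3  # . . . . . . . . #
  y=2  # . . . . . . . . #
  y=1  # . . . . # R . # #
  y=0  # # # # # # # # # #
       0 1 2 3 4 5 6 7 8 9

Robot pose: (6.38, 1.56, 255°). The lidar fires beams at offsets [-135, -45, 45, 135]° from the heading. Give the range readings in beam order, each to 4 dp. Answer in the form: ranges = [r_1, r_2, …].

ranges = [3.9722, 0.4388, 0.6466, 3.0253]

beam 1: φ=-135°, α=120°
  d=(-0.5000,0.8660)  start (6,1)  tX=0.7600 tY=0.5081  stride 1/|dx|=2.0000 1/|dy|=1.1547
    cross y-line → (6,2), t=0.5081
    cross x-line → (5,2), t=0.7600
    cross y-line → (5,3), t=1.6628
    cross x-line → (4,3), t=2.7600
    cross y-line → (4,4), t=2.8175
    cross y-line → (4,5), t=3.9722 (wall)
  → r_1 = 3.9722
beam 2: φ=-45°, α=210°
  d=(-0.8660,-0.5000)  start (6,1)  tX=0.4388 tY=1.1200  stride 1/|dx|=1.1547 1/|dy|=2.0000
    cross x-line → (5,1), t=0.4388 (wall)
  → r_2 = 0.4388
beam 3: φ=45°, α=300°
  d=(0.5000,-0.8660)  start (6,1)  tX=1.2400 tY=0.6466  stride 1/|dx|=2.0000 1/|dy|=1.1547
    cross y-line → (6,0), t=0.6466 (wall)
  → r_3 = 0.6466
beam 4: φ=135°, α=30°
  d=(0.8660,0.5000)  start (6,1)  tX=0.7159 tY=0.8800  stride 1/|dx|=1.1547 1/|dy|=2.0000
    cross x-line → (7,1), t=0.7159
    cross y-line → (7,2), t=0.8800
    cross x-line → (8,2), t=1.8706
    cross y-line → (8,3), t=2.8800
    cross x-line → (9,3), t=3.0253 (wall)
  → r_4 = 3.0253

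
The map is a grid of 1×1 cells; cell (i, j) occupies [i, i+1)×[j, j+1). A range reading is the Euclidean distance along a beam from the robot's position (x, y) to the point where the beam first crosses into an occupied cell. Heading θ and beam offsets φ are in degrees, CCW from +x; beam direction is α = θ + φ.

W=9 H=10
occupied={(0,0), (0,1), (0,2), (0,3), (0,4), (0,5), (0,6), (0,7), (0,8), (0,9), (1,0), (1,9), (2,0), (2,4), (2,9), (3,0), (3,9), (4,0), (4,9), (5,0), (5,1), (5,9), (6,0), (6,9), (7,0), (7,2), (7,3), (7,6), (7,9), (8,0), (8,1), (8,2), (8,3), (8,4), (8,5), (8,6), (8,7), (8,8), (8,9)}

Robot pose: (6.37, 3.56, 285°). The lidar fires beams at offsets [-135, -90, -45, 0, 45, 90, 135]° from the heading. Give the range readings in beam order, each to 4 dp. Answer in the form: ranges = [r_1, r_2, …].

ranges = [6.2007, 5.5594, 1.8013, 2.6503, 0.7275, 0.6522, 2.8175]

beam 1: φ=-135°, α=150°
  dir = (cos 150°, sin 150°) = (-0.8660, 0.5000); from cell (6,3)
  next x-line at t=0.4272, next y-line at t=0.8800; Δt_x=1.1547, Δt_y=2.0000
    x: enter (5,3) at t=0.4272
    y: enter (5,4) at t=0.8800
    x: enter (4,4) at t=1.5819
    x: enter (3,4) at t=2.7366
    y: enter (3,5) at t=2.8800
    x: enter (2,5) at t=3.8913
    y: enter (2,6) at t=4.8800
    x: enter (1,6) at t=5.0460
    x: enter (0,6) at t=6.2007 ← occupied
  → r_1 = 6.2007
beam 2: φ=-90°, α=195°
  dir = (cos 195°, sin 195°) = (-0.9659, -0.2588); from cell (6,3)
  next x-line at t=0.3831, next y-line at t=2.1637; Δt_x=1.0353, Δt_y=3.8637
    x: enter (5,3) at t=0.3831
    x: enter (4,3) at t=1.4183
    y: enter (4,2) at t=2.1637
    x: enter (3,2) at t=2.4536
    x: enter (2,2) at t=3.4889
    x: enter (1,2) at t=4.5242
    x: enter (0,2) at t=5.5594 ← occupied
  → r_2 = 5.5594
beam 3: φ=-45°, α=240°
  dir = (cos 240°, sin 240°) = (-0.5000, -0.8660); from cell (6,3)
  next x-line at t=0.7400, next y-line at t=0.6466; Δt_x=2.0000, Δt_y=1.1547
    y: enter (6,2) at t=0.6466
    x: enter (5,2) at t=0.7400
    y: enter (5,1) at t=1.8013 ← occupied
  → r_3 = 1.8013
beam 4: φ=0°, α=285°
  dir = (cos 285°, sin 285°) = (0.2588, -0.9659); from cell (6,3)
  next x-line at t=2.4341, next y-line at t=0.5798; Δt_x=3.8637, Δt_y=1.0353
    y: enter (6,2) at t=0.5798
    y: enter (6,1) at t=1.6150
    x: enter (7,1) at t=2.4341
    y: enter (7,0) at t=2.6503 ← occupied
  → r_4 = 2.6503
beam 5: φ=45°, α=330°
  dir = (cos 330°, sin 330°) = (0.8660, -0.5000); from cell (6,3)
  next x-line at t=0.7275, next y-line at t=1.1200; Δt_x=1.1547, Δt_y=2.0000
    x: enter (7,3) at t=0.7275 ← occupied
  → r_5 = 0.7275
beam 6: φ=90°, α=15°
  dir = (cos 15°, sin 15°) = (0.9659, 0.2588); from cell (6,3)
  next x-line at t=0.6522, next y-line at t=1.7000; Δt_x=1.0353, Δt_y=3.8637
    x: enter (7,3) at t=0.6522 ← occupied
  → r_6 = 0.6522
beam 7: φ=135°, α=60°
  dir = (cos 60°, sin 60°) = (0.5000, 0.8660); from cell (6,3)
  next x-line at t=1.2600, next y-line at t=0.5081; Δt_x=2.0000, Δt_y=1.1547
    y: enter (6,4) at t=0.5081
    x: enter (7,4) at t=1.2600
    y: enter (7,5) at t=1.6628
    y: enter (7,6) at t=2.8175 ← occupied
  → r_7 = 2.8175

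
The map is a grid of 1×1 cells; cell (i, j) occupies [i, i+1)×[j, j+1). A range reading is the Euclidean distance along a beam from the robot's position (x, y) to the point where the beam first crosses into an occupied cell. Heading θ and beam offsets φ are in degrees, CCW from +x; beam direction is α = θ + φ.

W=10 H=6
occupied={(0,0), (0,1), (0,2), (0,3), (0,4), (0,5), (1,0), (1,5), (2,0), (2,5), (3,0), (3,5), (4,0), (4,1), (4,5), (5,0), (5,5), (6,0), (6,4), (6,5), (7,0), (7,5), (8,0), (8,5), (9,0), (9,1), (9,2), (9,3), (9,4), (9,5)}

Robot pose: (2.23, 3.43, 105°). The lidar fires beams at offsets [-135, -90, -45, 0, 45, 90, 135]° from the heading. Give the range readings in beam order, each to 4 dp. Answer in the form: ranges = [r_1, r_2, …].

ranges = [2.8600, 3.9030, 1.8129, 1.6254, 1.4203, 1.2734, 2.4600]

beam 1: φ=-135°, α=330°
  cosα=0.8660 sinα=-0.5000 | (2,3) | tMaxX 0.8891 tMaxY 0.8600 | tΔX 1.1547 tΔY 2.0000
    t=0.8600 [y] (2,2)
    t=0.8891 [x] (3,2)
    t=2.0438 [x] (4,2)
    t=2.8600 [y] (4,1) — stop
  → r_1 = 2.8600
beam 2: φ=-90°, α=15°
  cosα=0.9659 sinα=0.2588 | (2,3) | tMaxX 0.7972 tMaxY 2.2023 | tΔX 1.0353 tΔY 3.8637
    t=0.7972 [x] (3,3)
    t=1.8324 [x] (4,3)
    t=2.2023 [y] (4,4)
    t=2.8677 [x] (5,4)
    t=3.9030 [x] (6,4) — stop
  → r_2 = 3.9030
beam 3: φ=-45°, α=60°
  cosα=0.5000 sinα=0.8660 | (2,3) | tMaxX 1.5400 tMaxY 0.6582 | tΔX 2.0000 tΔY 1.1547
    t=0.6582 [y] (2,4)
    t=1.5400 [x] (3,4)
    t=1.8129 [y] (3,5) — stop
  → r_3 = 1.8129
beam 4: φ=0°, α=105°
  cosα=-0.2588 sinα=0.9659 | (2,3) | tMaxX 0.8887 tMaxY 0.5901 | tΔX 3.8637 tΔY 1.0353
    t=0.5901 [y] (2,4)
    t=0.8887 [x] (1,4)
    t=1.6254 [y] (1,5) — stop
  → r_4 = 1.6254
beam 5: φ=45°, α=150°
  cosα=-0.8660 sinα=0.5000 | (2,3) | tMaxX 0.2656 tMaxY 1.1400 | tΔX 1.1547 tΔY 2.0000
    t=0.2656 [x] (1,3)
    t=1.1400 [y] (1,4)
    t=1.4203 [x] (0,4) — stop
  → r_5 = 1.4203
beam 6: φ=90°, α=195°
  cosα=-0.9659 sinα=-0.2588 | (2,3) | tMaxX 0.2381 tMaxY 1.6614 | tΔX 1.0353 tΔY 3.8637
    t=0.2381 [x] (1,3)
    t=1.2734 [x] (0,3) — stop
  → r_6 = 1.2734
beam 7: φ=135°, α=240°
  cosα=-0.5000 sinα=-0.8660 | (2,3) | tMaxX 0.4600 tMaxY 0.4965 | tΔX 2.0000 tΔY 1.1547
    t=0.4600 [x] (1,3)
    t=0.4965 [y] (1,2)
    t=1.6512 [y] (1,1)
    t=2.4600 [x] (0,1) — stop
  → r_7 = 2.4600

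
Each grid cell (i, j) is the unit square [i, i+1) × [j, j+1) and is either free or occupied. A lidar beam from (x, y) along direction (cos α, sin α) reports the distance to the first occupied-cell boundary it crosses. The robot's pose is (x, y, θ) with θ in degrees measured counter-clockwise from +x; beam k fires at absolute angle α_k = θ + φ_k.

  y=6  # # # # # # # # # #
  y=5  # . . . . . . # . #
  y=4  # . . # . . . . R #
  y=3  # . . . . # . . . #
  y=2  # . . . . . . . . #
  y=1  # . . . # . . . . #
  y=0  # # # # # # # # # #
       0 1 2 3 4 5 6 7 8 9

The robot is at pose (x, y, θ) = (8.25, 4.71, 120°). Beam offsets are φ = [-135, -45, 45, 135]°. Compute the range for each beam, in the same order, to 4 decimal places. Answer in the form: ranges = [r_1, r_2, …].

beam 1: φ=-135°, α=345°
  cosα=0.9659 sinα=-0.2588 | (8,4) | tMaxX 0.7765 tMaxY 2.7432 | tΔX 1.0353 tΔY 3.8637
    t=0.7765 [x] (9,4) — stop
  → r_1 = 0.7765
beam 2: φ=-45°, α=75°
  cosα=0.2588 sinα=0.9659 | (8,4) | tMaxX 2.8978 tMaxY 0.3002 | tΔX 3.8637 tΔY 1.0353
    t=0.3002 [y] (8,5)
    t=1.3355 [y] (8,6) — stop
  → r_2 = 1.3355
beam 3: φ=45°, α=165°
  cosα=-0.9659 sinα=0.2588 | (8,4) | tMaxX 0.2588 tMaxY 1.1205 | tΔX 1.0353 tΔY 3.8637
    t=0.2588 [x] (7,4)
    t=1.1205 [y] (7,5) — stop
  → r_3 = 1.1205
beam 4: φ=135°, α=255°
  cosα=-0.2588 sinα=-0.9659 | (8,4) | tMaxX 0.9659 tMaxY 0.7350 | tΔX 3.8637 tΔY 1.0353
    t=0.7350 [y] (8,3)
    t=0.9659 [x] (7,3)
    t=1.7703 [y] (7,2)
    t=2.8056 [y] (7,1)
    t=3.8409 [y] (7,0) — stop
  → r_4 = 3.8409

ranges = [0.7765, 1.3355, 1.1205, 3.8409]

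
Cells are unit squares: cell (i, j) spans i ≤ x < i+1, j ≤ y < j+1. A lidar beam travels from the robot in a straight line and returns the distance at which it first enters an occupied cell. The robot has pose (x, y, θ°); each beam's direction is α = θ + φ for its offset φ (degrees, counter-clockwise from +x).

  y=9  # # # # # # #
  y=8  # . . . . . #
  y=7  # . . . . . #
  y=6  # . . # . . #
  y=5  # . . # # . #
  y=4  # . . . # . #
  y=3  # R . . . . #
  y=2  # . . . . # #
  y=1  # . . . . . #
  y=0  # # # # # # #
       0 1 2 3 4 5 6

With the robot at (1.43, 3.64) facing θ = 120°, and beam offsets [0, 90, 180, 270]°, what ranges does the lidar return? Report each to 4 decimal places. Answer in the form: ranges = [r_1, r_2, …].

beam 1: φ=0°, α=120°
  direction (-0.5000, 0.8660); cell (1,3); t to first gridline: x 0.8600, y 0.4157 (then +2.0000 / +1.1547)
    (1,4) via y @ 0.4157
    (0,4) via x @ 0.8600  # hit
  → r_1 = 0.8600
beam 2: φ=90°, α=210°
  direction (-0.8660, -0.5000); cell (1,3); t to first gridline: x 0.4965, y 1.2800 (then +1.1547 / +2.0000)
    (0,3) via x @ 0.4965  # hit
  → r_2 = 0.4965
beam 3: φ=180°, α=300°
  direction (0.5000, -0.8660); cell (1,3); t to first gridline: x 1.1400, y 0.7390 (then +2.0000 / +1.1547)
    (1,2) via y @ 0.7390
    (2,2) via x @ 1.1400
    (2,1) via y @ 1.8937
    (2,0) via y @ 3.0484  # hit
  → r_3 = 3.0484
beam 4: φ=270°, α=30°
  direction (0.8660, 0.5000); cell (1,3); t to first gridline: x 0.6582, y 0.7200 (then +1.1547 / +2.0000)
    (2,3) via x @ 0.6582
    (2,4) via y @ 0.7200
    (3,4) via x @ 1.8129
    (3,5) via y @ 2.7200  # hit
  → r_4 = 2.7200

ranges = [0.8600, 0.4965, 3.0484, 2.7200]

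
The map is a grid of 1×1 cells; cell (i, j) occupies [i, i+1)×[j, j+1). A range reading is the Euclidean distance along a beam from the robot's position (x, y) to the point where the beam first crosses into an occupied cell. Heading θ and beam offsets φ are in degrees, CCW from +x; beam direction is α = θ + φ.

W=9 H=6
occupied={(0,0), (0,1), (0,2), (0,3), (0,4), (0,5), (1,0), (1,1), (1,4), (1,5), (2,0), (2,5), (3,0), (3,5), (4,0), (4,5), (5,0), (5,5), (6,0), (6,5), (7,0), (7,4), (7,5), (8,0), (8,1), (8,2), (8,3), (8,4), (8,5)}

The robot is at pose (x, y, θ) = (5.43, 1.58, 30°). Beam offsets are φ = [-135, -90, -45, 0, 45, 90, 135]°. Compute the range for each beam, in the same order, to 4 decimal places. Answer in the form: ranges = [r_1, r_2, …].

ranges = [0.6005, 0.6697, 2.2409, 2.9676, 3.5406, 3.9491, 4.5863]

beam 1: φ=-135°, α=255°
  d=(-0.2588,-0.9659)  start (5,1)  tX=1.6614 tY=0.6005  stride 1/|dx|=3.8637 1/|dy|=1.0353
    cross y-line → (5,0), t=0.6005 (wall)
  → r_1 = 0.6005
beam 2: φ=-90°, α=300°
  d=(0.5000,-0.8660)  start (5,1)  tX=1.1400 tY=0.6697  stride 1/|dx|=2.0000 1/|dy|=1.1547
    cross y-line → (5,0), t=0.6697 (wall)
  → r_2 = 0.6697
beam 3: φ=-45°, α=345°
  d=(0.9659,-0.2588)  start (5,1)  tX=0.5901 tY=2.2409  stride 1/|dx|=1.0353 1/|dy|=3.8637
    cross x-line → (6,1), t=0.5901
    cross x-line → (7,1), t=1.6254
    cross y-line → (7,0), t=2.2409 (wall)
  → r_3 = 2.2409
beam 4: φ=0°, α=30°
  d=(0.8660,0.5000)  start (5,1)  tX=0.6582 tY=0.8400  stride 1/|dx|=1.1547 1/|dy|=2.0000
    cross x-line → (6,1), t=0.6582
    cross y-line → (6,2), t=0.8400
    cross x-line → (7,2), t=1.8129
    cross y-line → (7,3), t=2.8400
    cross x-line → (8,3), t=2.9676 (wall)
  → r_4 = 2.9676
beam 5: φ=45°, α=75°
  d=(0.2588,0.9659)  start (5,1)  tX=2.2023 tY=0.4348  stride 1/|dx|=3.8637 1/|dy|=1.0353
    cross y-line → (5,2), t=0.4348
    cross y-line → (5,3), t=1.4701
    cross x-line → (6,3), t=2.2023
    cross y-line → (6,4), t=2.5054
    cross y-line → (6,5), t=3.5406 (wall)
  → r_5 = 3.5406
beam 6: φ=90°, α=120°
  d=(-0.5000,0.8660)  start (5,1)  tX=0.8600 tY=0.4850  stride 1/|dx|=2.0000 1/|dy|=1.1547
    cross y-line → (5,2), t=0.4850
    cross x-line → (4,2), t=0.8600
    cross y-line → (4,3), t=1.6397
    cross y-line → (4,4), t=2.7944
    cross x-line → (3,4), t=2.8600
    cross y-line → (3,5), t=3.9491 (wall)
  → r_6 = 3.9491
beam 7: φ=135°, α=165°
  d=(-0.9659,0.2588)  start (5,1)  tX=0.4452 tY=1.6228  stride 1/|dx|=1.0353 1/|dy|=3.8637
    cross x-line → (4,1), t=0.4452
    cross x-line → (3,1), t=1.4804
    cross y-line → (3,2), t=1.6228
    cross x-line → (2,2), t=2.5157
    cross x-line → (1,2), t=3.5510
    cross x-line → (0,2), t=4.5863 (wall)
  → r_7 = 4.5863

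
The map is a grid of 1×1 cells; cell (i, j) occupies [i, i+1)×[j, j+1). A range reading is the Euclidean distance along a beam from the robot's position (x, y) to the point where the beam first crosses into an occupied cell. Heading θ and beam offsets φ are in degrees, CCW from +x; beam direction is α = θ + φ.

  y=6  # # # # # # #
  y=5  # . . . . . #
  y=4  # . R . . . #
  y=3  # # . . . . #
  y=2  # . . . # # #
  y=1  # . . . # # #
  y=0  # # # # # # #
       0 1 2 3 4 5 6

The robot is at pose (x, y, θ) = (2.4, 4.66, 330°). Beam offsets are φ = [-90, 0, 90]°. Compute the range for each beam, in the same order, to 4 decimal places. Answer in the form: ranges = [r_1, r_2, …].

beam 1: φ=-90°, α=240°
  direction (-0.5000, -0.8660); cell (2,4); t to first gridline: x 0.8000, y 0.7621 (then +2.0000 / +1.1547)
    (2,3) via y @ 0.7621
    (1,3) via x @ 0.8000  # hit
  → r_1 = 0.8000
beam 2: φ=0°, α=330°
  direction (0.8660, -0.5000); cell (2,4); t to first gridline: x 0.6928, y 1.3200 (then +1.1547 / +2.0000)
    (3,4) via x @ 0.6928
    (3,3) via y @ 1.3200
    (4,3) via x @ 1.8475
    (5,3) via x @ 3.0022
    (5,2) via y @ 3.3200  # hit
  → r_2 = 3.3200
beam 3: φ=90°, α=60°
  direction (0.5000, 0.8660); cell (2,4); t to first gridline: x 1.2000, y 0.3926 (then +2.0000 / +1.1547)
    (2,5) via y @ 0.3926
    (3,5) via x @ 1.2000
    (3,6) via y @ 1.5473  # hit
  → r_3 = 1.5473

ranges = [0.8000, 3.3200, 1.5473]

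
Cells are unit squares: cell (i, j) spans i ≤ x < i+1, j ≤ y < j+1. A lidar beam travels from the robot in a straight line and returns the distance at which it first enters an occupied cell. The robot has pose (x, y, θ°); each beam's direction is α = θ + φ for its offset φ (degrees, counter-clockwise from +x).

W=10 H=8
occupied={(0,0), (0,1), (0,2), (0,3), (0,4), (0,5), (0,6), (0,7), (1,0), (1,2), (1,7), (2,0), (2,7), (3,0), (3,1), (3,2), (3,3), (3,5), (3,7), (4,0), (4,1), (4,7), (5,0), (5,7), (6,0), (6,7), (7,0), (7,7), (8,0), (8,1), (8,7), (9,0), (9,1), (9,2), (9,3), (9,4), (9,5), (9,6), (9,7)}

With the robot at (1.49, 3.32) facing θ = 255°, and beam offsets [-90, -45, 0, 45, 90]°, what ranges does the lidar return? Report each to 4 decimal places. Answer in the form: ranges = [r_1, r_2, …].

beam 1: φ=-90°, α=165°
  d=(-0.9659,0.2588)  start (1,3)  tX=0.5073 tY=2.6273  stride 1/|dx|=1.0353 1/|dy|=3.8637
    cross x-line → (0,3), t=0.5073 (wall)
  → r_1 = 0.5073
beam 2: φ=-45°, α=210°
  d=(-0.8660,-0.5000)  start (1,3)  tX=0.5658 tY=0.6400  stride 1/|dx|=1.1547 1/|dy|=2.0000
    cross x-line → (0,3), t=0.5658 (wall)
  → r_2 = 0.5658
beam 3: φ=0°, α=255°
  d=(-0.2588,-0.9659)  start (1,3)  tX=1.8932 tY=0.3313  stride 1/|dx|=3.8637 1/|dy|=1.0353
    cross y-line → (1,2), t=0.3313 (wall)
  → r_3 = 0.3313
beam 4: φ=45°, α=300°
  d=(0.5000,-0.8660)  start (1,3)  tX=1.0200 tY=0.3695  stride 1/|dx|=2.0000 1/|dy|=1.1547
    cross y-line → (1,2), t=0.3695 (wall)
  → r_4 = 0.3695
beam 5: φ=90°, α=345°
  d=(0.9659,-0.2588)  start (1,3)  tX=0.5280 tY=1.2364  stride 1/|dx|=1.0353 1/|dy|=3.8637
    cross x-line → (2,3), t=0.5280
    cross y-line → (2,2), t=1.2364
    cross x-line → (3,2), t=1.5633 (wall)
  → r_5 = 1.5633

ranges = [0.5073, 0.5658, 0.3313, 0.3695, 1.5633]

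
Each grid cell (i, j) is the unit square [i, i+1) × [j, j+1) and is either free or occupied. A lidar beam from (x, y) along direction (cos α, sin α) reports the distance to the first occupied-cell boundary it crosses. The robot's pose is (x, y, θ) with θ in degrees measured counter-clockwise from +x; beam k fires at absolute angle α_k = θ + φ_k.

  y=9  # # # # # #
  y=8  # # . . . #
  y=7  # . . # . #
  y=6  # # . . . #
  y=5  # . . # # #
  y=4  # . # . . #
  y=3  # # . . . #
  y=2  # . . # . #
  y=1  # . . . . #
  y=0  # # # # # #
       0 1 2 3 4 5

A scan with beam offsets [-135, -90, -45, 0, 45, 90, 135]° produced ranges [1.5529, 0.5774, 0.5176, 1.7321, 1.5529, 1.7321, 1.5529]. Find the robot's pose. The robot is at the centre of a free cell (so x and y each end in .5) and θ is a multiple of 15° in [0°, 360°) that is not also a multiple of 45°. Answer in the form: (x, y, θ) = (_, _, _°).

(x, y, θ) = (3.5, 3.5, 330°)

Enumerate (i+0.5, j+0.5, θ) over the 24 free cells and 16 admissible headings. For each, cast all 7 beams and compare to the given ranges.
  (1.5, 5.5, 195°): beam 1 = 0.5774 ≠ 1.5529 ✗
  (4.5, 1.5, 15°): beam 1 = 0.5774 ≠ 1.5529 ✗
  (3.5, 6.5, 120°): beam 2 = 1.7321 ≠ 0.5774 ✗
  …
  (3.5, 3.5, 330°): r_1=1.5529, r_2=0.5774, r_3=0.5176, r_4=1.7321, r_5=1.5529, r_6=1.7321, r_7=1.5529 — all match ✓
Only this pose fits every beam.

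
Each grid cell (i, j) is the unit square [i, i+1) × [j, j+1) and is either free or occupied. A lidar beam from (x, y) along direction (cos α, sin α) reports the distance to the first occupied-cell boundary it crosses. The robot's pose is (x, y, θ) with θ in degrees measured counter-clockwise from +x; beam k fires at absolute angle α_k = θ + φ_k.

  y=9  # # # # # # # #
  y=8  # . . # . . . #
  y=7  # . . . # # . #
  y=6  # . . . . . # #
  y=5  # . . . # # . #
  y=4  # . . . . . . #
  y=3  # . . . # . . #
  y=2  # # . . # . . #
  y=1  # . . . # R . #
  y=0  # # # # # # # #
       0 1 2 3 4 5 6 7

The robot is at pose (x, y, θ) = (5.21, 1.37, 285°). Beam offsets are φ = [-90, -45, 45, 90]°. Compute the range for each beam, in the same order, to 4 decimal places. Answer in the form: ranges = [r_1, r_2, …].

ranges = [0.2174, 0.4200, 0.7400, 1.8531]

beam 1: φ=-90°, α=195°
  cosα=-0.9659 sinα=-0.2588 | (5,1) | tMaxX 0.2174 tMaxY 1.4296 | tΔX 1.0353 tΔY 3.8637
    t=0.2174 [x] (4,1) — stop
  → r_1 = 0.2174
beam 2: φ=-45°, α=240°
  cosα=-0.5000 sinα=-0.8660 | (5,1) | tMaxX 0.4200 tMaxY 0.4272 | tΔX 2.0000 tΔY 1.1547
    t=0.4200 [x] (4,1) — stop
  → r_2 = 0.4200
beam 3: φ=45°, α=330°
  cosα=0.8660 sinα=-0.5000 | (5,1) | tMaxX 0.9122 tMaxY 0.7400 | tΔX 1.1547 tΔY 2.0000
    t=0.7400 [y] (5,0) — stop
  → r_3 = 0.7400
beam 4: φ=90°, α=15°
  cosα=0.9659 sinα=0.2588 | (5,1) | tMaxX 0.8179 tMaxY 2.4341 | tΔX 1.0353 tΔY 3.8637
    t=0.8179 [x] (6,1)
    t=1.8531 [x] (7,1) — stop
  → r_4 = 1.8531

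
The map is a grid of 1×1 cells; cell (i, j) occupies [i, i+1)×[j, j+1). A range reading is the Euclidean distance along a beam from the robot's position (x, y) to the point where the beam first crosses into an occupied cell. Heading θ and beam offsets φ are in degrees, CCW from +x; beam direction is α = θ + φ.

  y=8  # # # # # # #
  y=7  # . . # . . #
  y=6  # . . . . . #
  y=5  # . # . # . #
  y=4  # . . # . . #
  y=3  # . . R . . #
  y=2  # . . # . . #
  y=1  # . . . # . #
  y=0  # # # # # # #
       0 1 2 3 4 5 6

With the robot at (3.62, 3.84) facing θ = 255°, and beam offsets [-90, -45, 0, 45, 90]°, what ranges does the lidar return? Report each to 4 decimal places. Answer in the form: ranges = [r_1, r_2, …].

ranges = [0.6182, 3.0253, 0.8696, 2.1246, 2.4640]

beam 1: φ=-90°, α=165°
  dir = (cos 165°, sin 165°) = (-0.9659, 0.2588); from cell (3,3)
  next x-line at t=0.6419, next y-line at t=0.6182; Δt_x=1.0353, Δt_y=3.8637
    y: enter (3,4) at t=0.6182 ← occupied
  → r_1 = 0.6182
beam 2: φ=-45°, α=210°
  dir = (cos 210°, sin 210°) = (-0.8660, -0.5000); from cell (3,3)
  next x-line at t=0.7159, next y-line at t=1.6800; Δt_x=1.1547, Δt_y=2.0000
    x: enter (2,3) at t=0.7159
    y: enter (2,2) at t=1.6800
    x: enter (1,2) at t=1.8706
    x: enter (0,2) at t=3.0253 ← occupied
  → r_2 = 3.0253
beam 3: φ=0°, α=255°
  dir = (cos 255°, sin 255°) = (-0.2588, -0.9659); from cell (3,3)
  next x-line at t=2.3955, next y-line at t=0.8696; Δt_x=3.8637, Δt_y=1.0353
    y: enter (3,2) at t=0.8696 ← occupied
  → r_3 = 0.8696
beam 4: φ=45°, α=300°
  dir = (cos 300°, sin 300°) = (0.5000, -0.8660); from cell (3,3)
  next x-line at t=0.7600, next y-line at t=0.9699; Δt_x=2.0000, Δt_y=1.1547
    x: enter (4,3) at t=0.7600
    y: enter (4,2) at t=0.9699
    y: enter (4,1) at t=2.1246 ← occupied
  → r_4 = 2.1246
beam 5: φ=90°, α=345°
  dir = (cos 345°, sin 345°) = (0.9659, -0.2588); from cell (3,3)
  next x-line at t=0.3934, next y-line at t=3.2455; Δt_x=1.0353, Δt_y=3.8637
    x: enter (4,3) at t=0.3934
    x: enter (5,3) at t=1.4287
    x: enter (6,3) at t=2.4640 ← occupied
  → r_5 = 2.4640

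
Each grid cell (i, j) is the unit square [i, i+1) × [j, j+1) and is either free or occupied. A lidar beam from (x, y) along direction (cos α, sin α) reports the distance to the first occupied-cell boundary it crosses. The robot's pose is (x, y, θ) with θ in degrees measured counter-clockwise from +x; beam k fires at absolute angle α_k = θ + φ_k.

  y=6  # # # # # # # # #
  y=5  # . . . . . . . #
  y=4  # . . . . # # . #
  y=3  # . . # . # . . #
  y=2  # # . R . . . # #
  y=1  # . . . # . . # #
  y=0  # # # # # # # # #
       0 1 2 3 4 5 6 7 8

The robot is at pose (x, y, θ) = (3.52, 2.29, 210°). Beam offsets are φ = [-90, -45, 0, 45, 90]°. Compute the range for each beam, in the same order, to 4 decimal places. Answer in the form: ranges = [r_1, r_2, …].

ranges = [0.8198, 1.5736, 2.5800, 1.3355, 0.9600]

beam 1: φ=-90°, α=120°
  cosα=-0.5000 sinα=0.8660 | (3,2) | tMaxX 1.0400 tMaxY 0.8198 | tΔX 2.0000 tΔY 1.1547
    t=0.8198 [y] (3,3) — stop
  → r_1 = 0.8198
beam 2: φ=-45°, α=165°
  cosα=-0.9659 sinα=0.2588 | (3,2) | tMaxX 0.5383 tMaxY 2.7432 | tΔX 1.0353 tΔY 3.8637
    t=0.5383 [x] (2,2)
    t=1.5736 [x] (1,2) — stop
  → r_2 = 1.5736
beam 3: φ=0°, α=210°
  cosα=-0.8660 sinα=-0.5000 | (3,2) | tMaxX 0.6004 tMaxY 0.5800 | tΔX 1.1547 tΔY 2.0000
    t=0.5800 [y] (3,1)
    t=0.6004 [x] (2,1)
    t=1.7551 [x] (1,1)
    t=2.5800 [y] (1,0) — stop
  → r_3 = 2.5800
beam 4: φ=45°, α=255°
  cosα=-0.2588 sinα=-0.9659 | (3,2) | tMaxX 2.0091 tMaxY 0.3002 | tΔX 3.8637 tΔY 1.0353
    t=0.3002 [y] (3,1)
    t=1.3355 [y] (3,0) — stop
  → r_4 = 1.3355
beam 5: φ=90°, α=300°
  cosα=0.5000 sinα=-0.8660 | (3,2) | tMaxX 0.9600 tMaxY 0.3349 | tΔX 2.0000 tΔY 1.1547
    t=0.3349 [y] (3,1)
    t=0.9600 [x] (4,1) — stop
  → r_5 = 0.9600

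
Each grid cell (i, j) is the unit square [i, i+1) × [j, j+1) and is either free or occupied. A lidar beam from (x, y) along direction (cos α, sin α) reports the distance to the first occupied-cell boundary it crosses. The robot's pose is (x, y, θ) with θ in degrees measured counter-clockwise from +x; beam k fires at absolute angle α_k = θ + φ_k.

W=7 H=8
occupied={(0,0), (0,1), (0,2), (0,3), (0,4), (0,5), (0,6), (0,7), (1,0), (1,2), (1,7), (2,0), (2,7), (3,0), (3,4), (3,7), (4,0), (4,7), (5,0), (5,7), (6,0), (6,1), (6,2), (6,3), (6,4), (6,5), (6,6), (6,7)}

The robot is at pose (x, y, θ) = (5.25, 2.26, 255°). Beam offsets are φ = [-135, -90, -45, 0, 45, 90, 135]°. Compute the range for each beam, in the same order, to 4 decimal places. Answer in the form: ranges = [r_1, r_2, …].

ranges = [2.5000, 4.3999, 2.5200, 1.3044, 1.4549, 0.7765, 0.8660]

beam 1: φ=-135°, α=120°
  d=(-0.5000,0.8660)  start (5,2)  tX=0.5000 tY=0.8545  stride 1/|dx|=2.0000 1/|dy|=1.1547
    cross x-line → (4,2), t=0.5000
    cross y-line → (4,3), t=0.8545
    cross y-line → (4,4), t=2.0092
    cross x-line → (3,4), t=2.5000 (wall)
  → r_1 = 2.5000
beam 2: φ=-90°, α=165°
  d=(-0.9659,0.2588)  start (5,2)  tX=0.2588 tY=2.8591  stride 1/|dx|=1.0353 1/|dy|=3.8637
    cross x-line → (4,2), t=0.2588
    cross x-line → (3,2), t=1.2941
    cross x-line → (2,2), t=2.3294
    cross y-line → (2,3), t=2.8591
    cross x-line → (1,3), t=3.3646
    cross x-line → (0,3), t=4.3999 (wall)
  → r_2 = 4.3999
beam 3: φ=-45°, α=210°
  d=(-0.8660,-0.5000)  start (5,2)  tX=0.2887 tY=0.5200  stride 1/|dx|=1.1547 1/|dy|=2.0000
    cross x-line → (4,2), t=0.2887
    cross y-line → (4,1), t=0.5200
    cross x-line → (3,1), t=1.4434
    cross y-line → (3,0), t=2.5200 (wall)
  → r_3 = 2.5200
beam 4: φ=0°, α=255°
  d=(-0.2588,-0.9659)  start (5,2)  tX=0.9659 tY=0.2692  stride 1/|dx|=3.8637 1/|dy|=1.0353
    cross y-line → (5,1), t=0.2692
    cross x-line → (4,1), t=0.9659
    cross y-line → (4,0), t=1.3044 (wall)
  → r_4 = 1.3044
beam 5: φ=45°, α=300°
  d=(0.5000,-0.8660)  start (5,2)  tX=1.5000 tY=0.3002  stride 1/|dx|=2.0000 1/|dy|=1.1547
    cross y-line → (5,1), t=0.3002
    cross y-line → (5,0), t=1.4549 (wall)
  → r_5 = 1.4549
beam 6: φ=90°, α=345°
  d=(0.9659,-0.2588)  start (5,2)  tX=0.7765 tY=1.0046  stride 1/|dx|=1.0353 1/|dy|=3.8637
    cross x-line → (6,2), t=0.7765 (wall)
  → r_6 = 0.7765
beam 7: φ=135°, α=30°
  d=(0.8660,0.5000)  start (5,2)  tX=0.8660 tY=1.4800  stride 1/|dx|=1.1547 1/|dy|=2.0000
    cross x-line → (6,2), t=0.8660 (wall)
  → r_7 = 0.8660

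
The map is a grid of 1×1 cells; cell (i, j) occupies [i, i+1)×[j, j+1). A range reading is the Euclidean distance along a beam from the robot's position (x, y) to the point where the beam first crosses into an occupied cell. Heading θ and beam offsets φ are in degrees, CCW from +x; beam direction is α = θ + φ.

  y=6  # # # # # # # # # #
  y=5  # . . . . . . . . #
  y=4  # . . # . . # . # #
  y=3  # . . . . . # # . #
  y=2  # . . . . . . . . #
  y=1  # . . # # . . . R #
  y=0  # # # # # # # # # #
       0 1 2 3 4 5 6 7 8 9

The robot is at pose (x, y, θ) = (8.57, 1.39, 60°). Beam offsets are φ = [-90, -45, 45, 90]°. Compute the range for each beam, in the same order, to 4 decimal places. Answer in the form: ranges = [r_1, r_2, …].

ranges = [0.4965, 0.4452, 2.2023, 5.2770]

beam 1: φ=-90°, α=330°
  d=(0.8660,-0.5000)  start (8,1)  tX=0.4965 tY=0.7800  stride 1/|dx|=1.1547 1/|dy|=2.0000
    cross x-line → (9,1), t=0.4965 (wall)
  → r_1 = 0.4965
beam 2: φ=-45°, α=15°
  d=(0.9659,0.2588)  start (8,1)  tX=0.4452 tY=2.3569  stride 1/|dx|=1.0353 1/|dy|=3.8637
    cross x-line → (9,1), t=0.4452 (wall)
  → r_2 = 0.4452
beam 3: φ=45°, α=105°
  d=(-0.2588,0.9659)  start (8,1)  tX=2.2023 tY=0.6315  stride 1/|dx|=3.8637 1/|dy|=1.0353
    cross y-line → (8,2), t=0.6315
    cross y-line → (8,3), t=1.6668
    cross x-line → (7,3), t=2.2023 (wall)
  → r_3 = 2.2023
beam 4: φ=90°, α=150°
  d=(-0.8660,0.5000)  start (8,1)  tX=0.6582 tY=1.2200  stride 1/|dx|=1.1547 1/|dy|=2.0000
    cross x-line → (7,1), t=0.6582
    cross y-line → (7,2), t=1.2200
    cross x-line → (6,2), t=1.8129
    cross x-line → (5,2), t=2.9676
    cross y-line → (5,3), t=3.2200
    cross x-line → (4,3), t=4.1223
    cross y-line → (4,4), t=5.2200
    cross x-line → (3,4), t=5.2770 (wall)
  → r_4 = 5.2770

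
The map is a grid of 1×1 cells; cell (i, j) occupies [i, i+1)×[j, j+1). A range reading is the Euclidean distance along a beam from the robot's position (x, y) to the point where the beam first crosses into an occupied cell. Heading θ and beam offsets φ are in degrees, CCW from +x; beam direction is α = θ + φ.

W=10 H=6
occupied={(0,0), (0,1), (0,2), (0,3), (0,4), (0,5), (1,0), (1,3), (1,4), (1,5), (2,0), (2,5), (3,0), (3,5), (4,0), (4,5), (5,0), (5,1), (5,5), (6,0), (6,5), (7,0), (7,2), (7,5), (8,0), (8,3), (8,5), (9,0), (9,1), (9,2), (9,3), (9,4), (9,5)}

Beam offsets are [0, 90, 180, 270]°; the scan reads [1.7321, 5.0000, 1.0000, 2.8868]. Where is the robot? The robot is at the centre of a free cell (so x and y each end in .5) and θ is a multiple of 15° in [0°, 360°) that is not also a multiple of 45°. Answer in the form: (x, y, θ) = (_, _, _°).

(x, y, θ) = (6.5, 3.5, 120°)

The pose lattice has 27·16 = 432 candidates. Test each by forward raycasting.
  (4.5, 4.5, 75°): beam 1 = 0.5176 ≠ 1.7321 ✗
  (6.5, 1.5, 105°): beam 1 = 3.6235 ≠ 1.7321 ✗
  (2.5, 3.5, 285°): beam 1 = 2.5882 ≠ 1.7321 ✗
  (6.5, 2.5, 75°): beam 1 = 2.5882 ≠ 1.7321 ✗
  (8.5, 1.5, 30°): beam 1 = 0.5774 ≠ 1.7321 ✗
  …
  (6.5, 3.5, 120°): r_1=1.7321, r_2=5.0000, r_3=1.0000, r_4=2.8868 — all match ✓
No second candidate reproduces the full scan.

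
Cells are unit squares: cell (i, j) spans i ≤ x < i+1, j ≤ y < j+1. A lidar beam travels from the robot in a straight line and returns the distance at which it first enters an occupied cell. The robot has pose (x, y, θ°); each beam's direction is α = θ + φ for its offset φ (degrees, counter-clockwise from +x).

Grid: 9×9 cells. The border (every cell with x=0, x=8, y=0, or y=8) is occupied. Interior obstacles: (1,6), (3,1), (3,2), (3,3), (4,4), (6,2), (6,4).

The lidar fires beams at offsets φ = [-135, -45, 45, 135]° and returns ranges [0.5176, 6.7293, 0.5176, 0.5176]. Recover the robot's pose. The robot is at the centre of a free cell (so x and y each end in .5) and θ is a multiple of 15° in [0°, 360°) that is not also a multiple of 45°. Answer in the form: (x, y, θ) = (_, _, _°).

(x, y, θ) = (1.5, 7.5, 30°)

Enumerate (i+0.5, j+0.5, θ) over the 42 free cells and 16 admissible headings. For each, cast all 4 beams and compare to the given ranges.
  (2.5, 7.5, 30°): beam 1 = 5.7956 ≠ 0.5176 ✗
  (1.5, 5.5, 120°): beam 1 = 2.5882 ≠ 0.5176 ✗
  (5.5, 7.5, 30°): beam 1 = 2.5882 ≠ 0.5176 ✗
  (2.5, 6.5, 105°): beam 1 = 4.0415 ≠ 0.5176 ✗
  …
  (1.5, 7.5, 30°): r_1=0.5176, r_2=6.7293, r_3=0.5176, r_4=0.5176 — all match ✓
No second candidate reproduces the full scan.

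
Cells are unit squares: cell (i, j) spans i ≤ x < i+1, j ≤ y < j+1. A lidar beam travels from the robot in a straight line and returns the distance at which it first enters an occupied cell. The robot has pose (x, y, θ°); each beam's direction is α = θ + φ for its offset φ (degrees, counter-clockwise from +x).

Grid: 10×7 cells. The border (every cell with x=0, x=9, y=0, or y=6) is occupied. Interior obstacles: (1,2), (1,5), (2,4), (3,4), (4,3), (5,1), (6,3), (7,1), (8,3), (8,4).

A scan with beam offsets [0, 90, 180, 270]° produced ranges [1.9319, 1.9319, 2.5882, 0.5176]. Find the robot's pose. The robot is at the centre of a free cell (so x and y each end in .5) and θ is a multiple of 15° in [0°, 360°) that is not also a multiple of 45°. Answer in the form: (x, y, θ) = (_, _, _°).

(x, y, θ) = (5.5, 5.5, 165°)

Candidates: 30 free-cell centres × 16 headings = 480 poses. Raycast each; keep the one whose scan matches to 4 dp.
  (7.5, 2.5, 75°): beam 2 = 2.5882 ≠ 1.9319 ✗
  (5.5, 2.5, 165°): beam 1 = 4.6587 ≠ 1.9319 ✗
  (2.5, 3.5, 15°): beam 1 = 1.5529 ≠ 1.9319 ✗
  (2.5, 5.5, 30°): beam 1 = 1.0000 ≠ 1.9319 ✗
  …
  (5.5, 5.5, 165°): r_1=1.9319, r_2=1.9319, r_3=2.5882, r_4=0.5176 — all match ✓
Unique over the lattice → pose = (5.5, 5.5, 165°).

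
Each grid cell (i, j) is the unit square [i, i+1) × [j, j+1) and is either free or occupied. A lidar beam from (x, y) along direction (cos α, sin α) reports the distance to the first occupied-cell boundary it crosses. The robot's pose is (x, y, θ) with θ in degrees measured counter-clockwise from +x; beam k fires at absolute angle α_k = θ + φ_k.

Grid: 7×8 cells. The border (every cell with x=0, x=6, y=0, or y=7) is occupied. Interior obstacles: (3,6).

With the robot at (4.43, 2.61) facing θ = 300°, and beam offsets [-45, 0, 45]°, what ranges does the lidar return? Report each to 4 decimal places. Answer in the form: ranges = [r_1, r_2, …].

beam 1: φ=-45°, α=255°
  d=(-0.2588,-0.9659)  start (4,2)  tX=1.6614 tY=0.6315  stride 1/|dx|=3.8637 1/|dy|=1.0353
    cross y-line → (4,1), t=0.6315
    cross x-line → (3,1), t=1.6614
    cross y-line → (3,0), t=1.6668 (wall)
  → r_1 = 1.6668
beam 2: φ=0°, α=300°
  d=(0.5000,-0.8660)  start (4,2)  tX=1.1400 tY=0.7044  stride 1/|dx|=2.0000 1/|dy|=1.1547
    cross y-line → (4,1), t=0.7044
    cross x-line → (5,1), t=1.1400
    cross y-line → (5,0), t=1.8591 (wall)
  → r_2 = 1.8591
beam 3: φ=45°, α=345°
  d=(0.9659,-0.2588)  start (4,2)  tX=0.5901 tY=2.3569  stride 1/|dx|=1.0353 1/|dy|=3.8637
    cross x-line → (5,2), t=0.5901
    cross x-line → (6,2), t=1.6254 (wall)
  → r_3 = 1.6254

ranges = [1.6668, 1.8591, 1.6254]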